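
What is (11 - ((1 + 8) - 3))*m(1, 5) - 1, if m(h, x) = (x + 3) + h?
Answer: 44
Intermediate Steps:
m(h, x) = 3 + h + x (m(h, x) = (3 + x) + h = 3 + h + x)
(11 - ((1 + 8) - 3))*m(1, 5) - 1 = (11 - ((1 + 8) - 3))*(3 + 1 + 5) - 1 = (11 - (9 - 3))*9 - 1 = (11 - 1*6)*9 - 1 = (11 - 6)*9 - 1 = 5*9 - 1 = 45 - 1 = 44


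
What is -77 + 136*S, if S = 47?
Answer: 6315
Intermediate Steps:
-77 + 136*S = -77 + 136*47 = -77 + 6392 = 6315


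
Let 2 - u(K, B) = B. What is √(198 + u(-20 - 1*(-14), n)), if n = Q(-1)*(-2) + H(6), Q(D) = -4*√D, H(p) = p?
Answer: √(194 - 8*I) ≈ 13.931 - 0.28712*I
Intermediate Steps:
n = 6 + 8*I (n = -4*I*(-2) + 6 = 8*I + 6 = 6 + 8*I ≈ 6.0 + 8.0*I)
u(K, B) = 2 - B
√(198 + u(-20 - 1*(-14), n)) = √(198 + (2 - (6 + 8*I))) = √(198 + (2 + (-6 - 8*I))) = √(198 + (-4 - 8*I)) = √(194 - 8*I)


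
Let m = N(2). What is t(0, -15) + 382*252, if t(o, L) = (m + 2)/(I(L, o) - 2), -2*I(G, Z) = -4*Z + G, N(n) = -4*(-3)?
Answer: 1058932/11 ≈ 96267.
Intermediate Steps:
N(n) = 12
m = 12
I(G, Z) = 2*Z - G/2 (I(G, Z) = -(-4*Z + G)/2 = -(G - 4*Z)/2 = 2*Z - G/2)
t(o, L) = 14/(-2 + 2*o - L/2) (t(o, L) = (12 + 2)/((2*o - L/2) - 2) = 14/(-2 + 2*o - L/2))
t(0, -15) + 382*252 = 28/(-4 - 1*(-15) + 4*0) + 382*252 = 28/(-4 + 15 + 0) + 96264 = 28/11 + 96264 = 1058932/11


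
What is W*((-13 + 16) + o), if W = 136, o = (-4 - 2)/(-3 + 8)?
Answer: 1224/5 ≈ 244.80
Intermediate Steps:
o = -6/5 ≈ -1.2000
W*((-13 + 16) + o) = 136*((-13 + 16) - 6/5) = 136*(3 - 6/5) = 136*(9/5) = 1224/5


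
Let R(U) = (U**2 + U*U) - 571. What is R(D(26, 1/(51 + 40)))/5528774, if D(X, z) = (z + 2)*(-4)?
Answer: -3656803/45783777494 ≈ -7.9871e-5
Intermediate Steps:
D(X, z) = -8 - 4*z (D(X, z) = (2 + z)*(-4) = -8 - 4*z)
R(U) = -571 + 2*U**2 (R(U) = (U**2 + U**2) - 571 = 2*U**2 - 571 = -571 + 2*U**2)
R(D(26, 1/(51 + 40)))/5528774 = (-571 + 2*(-8 - 4/(51 + 40))**2)/5528774 = (-571 + 2*(-8 - 4/91)**2)*(1/5528774) = (-571 + 2*(-732/91)**2)*(1/5528774) = (-571 + 2*(535824/8281))*(1/5528774) = (-571 + 1071648/8281)*(1/5528774) = -3656803/8281*1/5528774 = -3656803/45783777494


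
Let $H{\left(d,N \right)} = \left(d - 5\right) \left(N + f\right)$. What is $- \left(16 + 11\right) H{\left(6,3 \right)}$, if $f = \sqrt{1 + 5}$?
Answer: $-81 - 27 \sqrt{6} \approx -147.14$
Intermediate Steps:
$f = \sqrt{6} \approx 2.4495$
$H{\left(d,N \right)} = \left(-5 + d\right) \left(N + \sqrt{6}\right)$ ($H{\left(d,N \right)} = \left(d - 5\right) \left(N + \sqrt{6}\right) = \left(-5 + d\right) \left(N + \sqrt{6}\right)$)
$- \left(16 + 11\right) H{\left(6,3 \right)} = - \left(16 + 11\right) \left(\left(-5\right) 3 - 5 \sqrt{6} + 3 \cdot 6 + 6 \sqrt{6}\right) = - 27 \left(-15 - 5 \sqrt{6} + 18 + 6 \sqrt{6}\right) = - 27 \left(3 + \sqrt{6}\right) = - (81 + 27 \sqrt{6}) = -81 - 27 \sqrt{6}$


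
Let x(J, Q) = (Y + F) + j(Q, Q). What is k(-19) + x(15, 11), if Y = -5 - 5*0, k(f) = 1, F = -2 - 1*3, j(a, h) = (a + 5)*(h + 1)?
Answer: 183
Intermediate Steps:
j(a, h) = (1 + h)*(5 + a) (j(a, h) = (5 + a)*(1 + h) = (1 + h)*(5 + a))
F = -5 (F = -2 - 3 = -5)
Y = -5 (Y = -5 + 0 = -5)
x(J, Q) = -5 + Q**2 + 6*Q (x(J, Q) = (-5 - 5) + (5 + Q + 5*Q + Q*Q) = -10 + (5 + Q + 5*Q + Q**2) = -10 + (5 + Q**2 + 6*Q) = -5 + Q**2 + 6*Q)
k(-19) + x(15, 11) = 1 + (-5 + 11**2 + 6*11) = 1 + (-5 + 121 + 66) = 1 + 182 = 183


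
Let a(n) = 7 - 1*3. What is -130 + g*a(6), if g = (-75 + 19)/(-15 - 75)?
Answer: -5738/45 ≈ -127.51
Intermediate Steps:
a(n) = 4 (a(n) = 7 - 3 = 4)
g = 28/45 (g = -56/(-90) = -56*(-1/90) = 28/45 ≈ 0.62222)
-130 + g*a(6) = -130 + (28/45)*4 = -130 + 112/45 = -5738/45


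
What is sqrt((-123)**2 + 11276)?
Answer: sqrt(26405) ≈ 162.50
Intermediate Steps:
sqrt((-123)**2 + 11276) = sqrt(15129 + 11276) = sqrt(26405)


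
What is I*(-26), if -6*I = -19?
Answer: -247/3 ≈ -82.333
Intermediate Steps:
I = 19/6 (I = -⅙*(-19) = 19/6 ≈ 3.1667)
I*(-26) = (19/6)*(-26) = -247/3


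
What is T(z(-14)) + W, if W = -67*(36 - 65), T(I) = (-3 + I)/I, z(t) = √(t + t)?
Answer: 1944 + 3*I*√7/14 ≈ 1944.0 + 0.56695*I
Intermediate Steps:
z(t) = √2*√t (z(t) = √(2*t) = √2*√t)
T(I) = (-3 + I)/I
W = 1943 (W = -67*(-29) = 1943)
T(z(-14)) + W = (-3 + √2*√(-14))/((√2*√(-14))) + 1943 = (-3 + √2*(I*√14))/((√2*(I*√14))) + 1943 = (-3 + 2*I*√7)/((2*I*√7)) + 1943 = (-I*√7/14)*(-3 + 2*I*√7) + 1943 = -I*√7*(-3 + 2*I*√7)/14 + 1943 = 1943 - I*√7*(-3 + 2*I*√7)/14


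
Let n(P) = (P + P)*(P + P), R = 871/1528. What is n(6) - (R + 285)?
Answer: -216319/1528 ≈ -141.57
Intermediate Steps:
R = 871/1528 (R = 871*(1/1528) = 871/1528 ≈ 0.57003)
n(P) = 4*P**2 (n(P) = (2*P)*(2*P) = 4*P**2)
n(6) - (R + 285) = 4*6**2 - (871/1528 + 285) = 4*36 - 1*436351/1528 = 144 - 436351/1528 = -216319/1528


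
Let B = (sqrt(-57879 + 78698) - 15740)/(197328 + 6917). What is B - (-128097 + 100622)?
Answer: 1122323127/40849 + sqrt(20819)/204245 ≈ 27475.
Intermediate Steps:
B = -3148/40849 + sqrt(20819)/204245 (B = (sqrt(20819) - 15740)/204245 = (-15740 + sqrt(20819))*(1/204245) = -3148/40849 + sqrt(20819)/204245 ≈ -0.076358)
B - (-128097 + 100622) = (-3148/40849 + sqrt(20819)/204245) - (-128097 + 100622) = (-3148/40849 + sqrt(20819)/204245) - 1*(-27475) = (-3148/40849 + sqrt(20819)/204245) + 27475 = 1122323127/40849 + sqrt(20819)/204245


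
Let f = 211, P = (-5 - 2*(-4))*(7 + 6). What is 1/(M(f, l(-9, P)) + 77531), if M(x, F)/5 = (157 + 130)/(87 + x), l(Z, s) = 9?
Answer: 298/23105673 ≈ 1.2897e-5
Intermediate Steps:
P = 39 (P = (-5 + 8)*13 = 3*13 = 39)
M(x, F) = 1435/(87 + x) (M(x, F) = 5*((157 + 130)/(87 + x)) = 5*(287/(87 + x)) = 1435/(87 + x))
1/(M(f, l(-9, P)) + 77531) = 1/(1435/(87 + 211) + 77531) = 1/(1435/298 + 77531) = 1/(23105673/298) = 298/23105673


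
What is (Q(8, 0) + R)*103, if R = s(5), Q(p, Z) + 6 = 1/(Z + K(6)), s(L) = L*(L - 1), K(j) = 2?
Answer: 2987/2 ≈ 1493.5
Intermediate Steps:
s(L) = L*(-1 + L)
Q(p, Z) = -6 + 1/(2 + Z) (Q(p, Z) = -6 + 1/(Z + 2) = -6 + 1/(2 + Z))
R = 20 (R = 5*(-1 + 5) = 5*4 = 20)
(Q(8, 0) + R)*103 = ((-11 - 6*0)/(2 + 0) + 20)*103 = ((-11 + 0)/2 + 20)*103 = ((½)*(-11) + 20)*103 = (-11/2 + 20)*103 = (29/2)*103 = 2987/2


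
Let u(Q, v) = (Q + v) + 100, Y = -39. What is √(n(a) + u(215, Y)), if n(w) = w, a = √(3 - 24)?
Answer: √(276 + I*√21) ≈ 16.614 + 0.1379*I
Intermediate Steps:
u(Q, v) = 100 + Q + v
a = I*√21 (a = √(-21) = I*√21 ≈ 4.5826*I)
√(n(a) + u(215, Y)) = √(I*√21 + (100 + 215 - 39)) = √(I*√21 + 276) = √(276 + I*√21)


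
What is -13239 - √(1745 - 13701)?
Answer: -13239 - 14*I*√61 ≈ -13239.0 - 109.34*I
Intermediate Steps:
-13239 - √(1745 - 13701) = -13239 - √(-11956) = -13239 - 14*I*√61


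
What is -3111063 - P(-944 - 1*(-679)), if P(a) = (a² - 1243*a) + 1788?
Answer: -3512471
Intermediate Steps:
P(a) = 1788 + a² - 1243*a
-3111063 - P(-944 - 1*(-679)) = -3111063 - (1788 + (-944 - 1*(-679))² - 1243*(-944 - 1*(-679))) = -3111063 - (1788 + (-944 + 679)² - 1243*(-944 + 679)) = -3111063 - (1788 + (-265)² - 1243*(-265)) = -3111063 - (1788 + 70225 + 329395) = -3111063 - 1*401408 = -3111063 - 401408 = -3512471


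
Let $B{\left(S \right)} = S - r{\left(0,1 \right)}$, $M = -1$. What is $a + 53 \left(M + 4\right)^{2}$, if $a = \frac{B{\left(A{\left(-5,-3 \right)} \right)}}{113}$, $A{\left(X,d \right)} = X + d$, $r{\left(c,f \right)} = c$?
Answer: $\frac{53893}{113} \approx 476.93$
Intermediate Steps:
$B{\left(S \right)} = S$ ($B{\left(S \right)} = S - 0 = S + 0 = S$)
$a = - \frac{8}{113}$ ($a = \frac{-5 - 3}{113} = \left(-8\right) \frac{1}{113} = - \frac{8}{113} \approx -0.070796$)
$a + 53 \left(M + 4\right)^{2} = - \frac{8}{113} + 53 \left(-1 + 4\right)^{2} = - \frac{8}{113} + 53 \cdot 3^{2} = - \frac{8}{113} + 53 \cdot 9 = - \frac{8}{113} + 477 = \frac{53893}{113}$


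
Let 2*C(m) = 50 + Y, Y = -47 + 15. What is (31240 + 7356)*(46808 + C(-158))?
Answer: 1806948932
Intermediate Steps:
Y = -32
C(m) = 9 (C(m) = (50 - 32)/2 = (½)*18 = 9)
(31240 + 7356)*(46808 + C(-158)) = (31240 + 7356)*(46808 + 9) = 38596*46817 = 1806948932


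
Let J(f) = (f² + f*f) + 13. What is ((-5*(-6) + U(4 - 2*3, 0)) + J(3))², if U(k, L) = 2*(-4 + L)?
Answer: 2809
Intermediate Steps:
U(k, L) = -8 + 2*L
J(f) = 13 + 2*f² (J(f) = (f² + f²) + 13 = 2*f² + 13 = 13 + 2*f²)
((-5*(-6) + U(4 - 2*3, 0)) + J(3))² = ((-5*(-6) + (-8 + 2*0)) + (13 + 2*3²))² = ((30 + (-8 + 0)) + (13 + 2*9))² = ((30 - 8) + (13 + 18))² = (22 + 31)² = 53² = 2809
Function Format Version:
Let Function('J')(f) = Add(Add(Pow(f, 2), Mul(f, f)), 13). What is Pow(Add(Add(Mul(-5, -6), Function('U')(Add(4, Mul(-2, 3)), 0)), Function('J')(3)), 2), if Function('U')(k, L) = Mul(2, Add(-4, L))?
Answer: 2809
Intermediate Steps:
Function('U')(k, L) = Add(-8, Mul(2, L))
Function('J')(f) = Add(13, Mul(2, Pow(f, 2))) (Function('J')(f) = Add(Add(Pow(f, 2), Pow(f, 2)), 13) = Add(Mul(2, Pow(f, 2)), 13) = Add(13, Mul(2, Pow(f, 2))))
Pow(Add(Add(Mul(-5, -6), Function('U')(Add(4, Mul(-2, 3)), 0)), Function('J')(3)), 2) = Pow(Add(Add(Mul(-5, -6), Add(-8, Mul(2, 0))), Add(13, Mul(2, Pow(3, 2)))), 2) = Pow(Add(Add(30, Add(-8, 0)), Add(13, Mul(2, 9))), 2) = Pow(Add(Add(30, -8), Add(13, 18)), 2) = Pow(Add(22, 31), 2) = Pow(53, 2) = 2809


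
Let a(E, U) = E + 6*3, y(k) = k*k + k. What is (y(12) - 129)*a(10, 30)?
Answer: 756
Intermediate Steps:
y(k) = k + k² (y(k) = k² + k = k + k²)
a(E, U) = 18 + E (a(E, U) = E + 18 = 18 + E)
(y(12) - 129)*a(10, 30) = (12*(1 + 12) - 129)*(18 + 10) = (12*13 - 129)*28 = (156 - 129)*28 = 27*28 = 756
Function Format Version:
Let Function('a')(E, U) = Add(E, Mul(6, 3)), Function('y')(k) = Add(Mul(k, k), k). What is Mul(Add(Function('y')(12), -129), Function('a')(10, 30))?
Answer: 756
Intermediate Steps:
Function('y')(k) = Add(k, Pow(k, 2)) (Function('y')(k) = Add(Pow(k, 2), k) = Add(k, Pow(k, 2)))
Function('a')(E, U) = Add(18, E) (Function('a')(E, U) = Add(E, 18) = Add(18, E))
Mul(Add(Function('y')(12), -129), Function('a')(10, 30)) = Mul(Add(Mul(12, Add(1, 12)), -129), Add(18, 10)) = Mul(Add(Mul(12, 13), -129), 28) = Mul(Add(156, -129), 28) = Mul(27, 28) = 756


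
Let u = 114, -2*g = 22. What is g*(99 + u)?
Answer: -2343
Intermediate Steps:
g = -11 (g = -½*22 = -11)
g*(99 + u) = -11*(99 + 114) = -11*213 = -2343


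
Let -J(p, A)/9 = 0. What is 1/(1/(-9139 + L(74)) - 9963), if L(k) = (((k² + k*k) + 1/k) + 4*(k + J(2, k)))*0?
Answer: -9139/91051858 ≈ -0.00010037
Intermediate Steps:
J(p, A) = 0 (J(p, A) = -9*0 = 0)
L(k) = 0 (L(k) = (((k² + k*k) + 1/k) + 4*(k + 0))*0 = (((k² + k²) + 1/k) + 4*k)*0 = ((2*k² + 1/k) + 4*k)*0 = ((1/k + 2*k²) + 4*k)*0 = (1/k + 2*k² + 4*k)*0 = 0)
1/(1/(-9139 + L(74)) - 9963) = 1/(1/(-9139 + 0) - 9963) = 1/(1/(-9139) - 9963) = 1/(-1/9139 - 9963) = 1/(-91051858/9139) = -9139/91051858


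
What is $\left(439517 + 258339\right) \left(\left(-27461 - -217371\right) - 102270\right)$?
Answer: $61160099840$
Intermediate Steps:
$\left(439517 + 258339\right) \left(\left(-27461 - -217371\right) - 102270\right) = 697856 \left(\left(-27461 + 217371\right) - 102270\right) = 697856 \left(189910 - 102270\right) = 697856 \cdot 87640 = 61160099840$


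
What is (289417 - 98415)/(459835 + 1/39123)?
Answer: 3736285623/8995062353 ≈ 0.41537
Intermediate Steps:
(289417 - 98415)/(459835 + 1/39123) = 191002/(459835 + 1/39123) = 191002/(17990124706/39123) = 191002*(39123/17990124706) = 3736285623/8995062353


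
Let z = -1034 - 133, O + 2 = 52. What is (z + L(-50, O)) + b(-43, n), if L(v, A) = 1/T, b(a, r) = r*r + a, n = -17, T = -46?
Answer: -42367/46 ≈ -921.02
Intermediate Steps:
O = 50 (O = -2 + 52 = 50)
b(a, r) = a + r² (b(a, r) = r² + a = a + r²)
L(v, A) = -1/46 (L(v, A) = 1/(-46) = -1/46)
z = -1167
(z + L(-50, O)) + b(-43, n) = (-1167 - 1/46) + (-43 + (-17)²) = -53683/46 + (-43 + 289) = -53683/46 + 246 = -42367/46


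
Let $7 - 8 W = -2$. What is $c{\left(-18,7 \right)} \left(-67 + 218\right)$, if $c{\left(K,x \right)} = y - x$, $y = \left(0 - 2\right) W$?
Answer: $- \frac{5587}{4} \approx -1396.8$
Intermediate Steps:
$W = \frac{9}{8}$ ($W = \frac{7}{8} - - \frac{1}{4} = \frac{7}{8} + \frac{1}{4} = \frac{9}{8} \approx 1.125$)
$y = - \frac{9}{4}$ ($y = \left(0 - 2\right) \frac{9}{8} = \left(-2\right) \frac{9}{8} = - \frac{9}{4} \approx -2.25$)
$c{\left(K,x \right)} = - \frac{9}{4} - x$
$c{\left(-18,7 \right)} \left(-67 + 218\right) = \left(- \frac{9}{4} - 7\right) \left(-67 + 218\right) = \left(- \frac{9}{4} - 7\right) 151 = \left(- \frac{37}{4}\right) 151 = - \frac{5587}{4}$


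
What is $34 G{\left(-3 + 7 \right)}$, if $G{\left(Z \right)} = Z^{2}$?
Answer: $544$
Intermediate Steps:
$34 G{\left(-3 + 7 \right)} = 34 \left(-3 + 7\right)^{2} = 34 \cdot 4^{2} = 34 \cdot 16 = 544$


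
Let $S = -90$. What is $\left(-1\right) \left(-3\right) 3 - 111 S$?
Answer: $9999$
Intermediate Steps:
$\left(-1\right) \left(-3\right) 3 - 111 S = \left(-1\right) \left(-3\right) 3 - -9990 = 3 \cdot 3 + 9990 = 9 + 9990 = 9999$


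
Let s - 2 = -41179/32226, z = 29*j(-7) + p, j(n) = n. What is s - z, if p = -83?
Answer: 9239909/32226 ≈ 286.72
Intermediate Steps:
z = -286 (z = 29*(-7) - 83 = -203 - 83 = -286)
s = 23273/32226 (s = 2 - 41179/32226 = 23273/32226 ≈ 0.72218)
s - z = 23273/32226 - 1*(-286) = 23273/32226 + 286 = 9239909/32226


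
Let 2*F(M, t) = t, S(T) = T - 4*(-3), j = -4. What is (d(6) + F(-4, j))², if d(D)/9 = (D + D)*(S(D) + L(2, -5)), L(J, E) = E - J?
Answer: 1406596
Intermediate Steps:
S(T) = 12 + T (S(T) = T + 12 = 12 + T)
F(M, t) = t/2
d(D) = 18*D*(5 + D) (d(D) = 9*((D + D)*((12 + D) + (-5 - 1*2))) = 9*((2*D)*((12 + D) + (-5 - 2))) = 9*((2*D)*((12 + D) - 7)) = 9*((2*D)*(5 + D)) = 9*(2*D*(5 + D)) = 18*D*(5 + D))
(d(6) + F(-4, j))² = (18*6*(5 + 6) + (½)*(-4))² = (18*6*11 - 2)² = (1188 - 2)² = 1186² = 1406596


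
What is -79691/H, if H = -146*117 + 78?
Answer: 79691/17004 ≈ 4.6866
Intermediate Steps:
H = -17004 (H = -17082 + 78 = -17004)
-79691/H = -79691/(-17004) = -79691*(-1/17004) = 79691/17004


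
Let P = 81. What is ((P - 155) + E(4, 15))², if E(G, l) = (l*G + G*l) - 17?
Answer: 841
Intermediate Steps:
E(G, l) = -17 + 2*G*l (E(G, l) = (G*l + G*l) - 17 = 2*G*l - 17 = -17 + 2*G*l)
((P - 155) + E(4, 15))² = ((81 - 155) + (-17 + 2*4*15))² = (-74 + (-17 + 120))² = (-74 + 103)² = 29² = 841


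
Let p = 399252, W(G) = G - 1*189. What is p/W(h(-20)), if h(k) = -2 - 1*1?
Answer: -33271/16 ≈ -2079.4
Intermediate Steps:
h(k) = -3 (h(k) = -2 - 1 = -3)
W(G) = -189 + G (W(G) = G - 189 = -189 + G)
p/W(h(-20)) = 399252/(-189 - 3) = 399252/(-192) = 399252*(-1/192) = -33271/16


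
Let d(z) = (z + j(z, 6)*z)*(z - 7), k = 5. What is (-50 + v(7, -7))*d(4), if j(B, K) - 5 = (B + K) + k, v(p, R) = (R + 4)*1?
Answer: 13356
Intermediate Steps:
v(p, R) = 4 + R (v(p, R) = (4 + R)*1 = 4 + R)
j(B, K) = 10 + B + K (j(B, K) = 5 + ((B + K) + 5) = 5 + (5 + B + K) = 10 + B + K)
d(z) = (-7 + z)*(z + z*(16 + z)) (d(z) = (z + (10 + z + 6)*z)*(z - 7) = (z + (16 + z)*z)*(-7 + z) = (z + z*(16 + z))*(-7 + z) = (-7 + z)*(z + z*(16 + z)))
(-50 + v(7, -7))*d(4) = (-50 + (4 - 7))*(4*(-119 + 4² + 10*4)) = (-50 - 3)*(4*(-119 + 16 + 40)) = -212*(-63) = -53*(-252) = 13356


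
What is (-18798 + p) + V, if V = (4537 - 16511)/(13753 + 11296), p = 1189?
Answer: -441099815/25049 ≈ -17609.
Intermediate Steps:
V = -11974/25049 ≈ -0.47802
(-18798 + p) + V = (-18798 + 1189) - 11974/25049 = -17609 - 11974/25049 = -441099815/25049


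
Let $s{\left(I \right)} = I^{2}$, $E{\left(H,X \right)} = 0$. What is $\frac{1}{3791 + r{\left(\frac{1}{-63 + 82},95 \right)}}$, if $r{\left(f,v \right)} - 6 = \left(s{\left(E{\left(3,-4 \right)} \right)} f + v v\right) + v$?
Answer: $\frac{1}{12917} \approx 7.7417 \cdot 10^{-5}$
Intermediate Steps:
$r{\left(f,v \right)} = 6 + v + v^{2}$ ($r{\left(f,v \right)} = 6 + \left(\left(0^{2} f + v v\right) + v\right) = 6 + \left(\left(0 f + v^{2}\right) + v\right) = 6 + \left(\left(0 + v^{2}\right) + v\right) = 6 + \left(v^{2} + v\right) = 6 + \left(v + v^{2}\right) = 6 + v + v^{2}$)
$\frac{1}{3791 + r{\left(\frac{1}{-63 + 82},95 \right)}} = \frac{1}{3791 + \left(6 + 95 + 95^{2}\right)} = \frac{1}{3791 + \left(6 + 95 + 9025\right)} = \frac{1}{3791 + 9126} = \frac{1}{12917}$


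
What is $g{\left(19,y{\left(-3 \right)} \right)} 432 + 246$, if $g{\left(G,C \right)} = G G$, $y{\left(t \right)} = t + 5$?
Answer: $156198$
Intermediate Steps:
$y{\left(t \right)} = 5 + t$
$g{\left(G,C \right)} = G^{2}$
$g{\left(19,y{\left(-3 \right)} \right)} 432 + 246 = 19^{2} \cdot 432 + 246 = 361 \cdot 432 + 246 = 155952 + 246 = 156198$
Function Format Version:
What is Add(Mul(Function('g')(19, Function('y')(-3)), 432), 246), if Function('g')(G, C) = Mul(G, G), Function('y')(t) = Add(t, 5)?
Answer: 156198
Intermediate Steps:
Function('y')(t) = Add(5, t)
Function('g')(G, C) = Pow(G, 2)
Add(Mul(Function('g')(19, Function('y')(-3)), 432), 246) = Add(Mul(Pow(19, 2), 432), 246) = Add(Mul(361, 432), 246) = Add(155952, 246) = 156198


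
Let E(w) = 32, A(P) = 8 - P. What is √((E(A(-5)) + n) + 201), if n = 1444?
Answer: √1677 ≈ 40.951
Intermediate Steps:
√((E(A(-5)) + n) + 201) = √((32 + 1444) + 201) = √(1476 + 201) = √1677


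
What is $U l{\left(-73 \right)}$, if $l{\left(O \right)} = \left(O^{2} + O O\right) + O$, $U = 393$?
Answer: $4159905$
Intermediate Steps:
$l{\left(O \right)} = O + 2 O^{2}$ ($l{\left(O \right)} = \left(O^{2} + O^{2}\right) + O = 2 O^{2} + O = O + 2 O^{2}$)
$U l{\left(-73 \right)} = 393 \left(- 73 \left(1 + 2 \left(-73\right)\right)\right) = 393 \left(- 73 \left(1 - 146\right)\right) = 393 \left(\left(-73\right) \left(-145\right)\right) = 393 \cdot 10585 = 4159905$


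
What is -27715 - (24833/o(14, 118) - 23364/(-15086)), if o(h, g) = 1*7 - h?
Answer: -1276146170/52801 ≈ -24169.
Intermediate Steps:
o(h, g) = 7 - h
-27715 - (24833/o(14, 118) - 23364/(-15086)) = -27715 - (24833/(7 - 1*14) - 23364/(-15086)) = -27715 - (24833/(7 - 14) - 23364*(-1/15086)) = -27715 - (24833/(-7) + 11682/7543) = -27715 - (24833*(-⅐) + 11682/7543) = -27715 - (-24833/7 + 11682/7543) = -27715 - 1*(-187233545/52801) = -27715 + 187233545/52801 = -1276146170/52801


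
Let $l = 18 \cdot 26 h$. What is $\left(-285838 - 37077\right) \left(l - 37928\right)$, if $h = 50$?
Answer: $4691309120$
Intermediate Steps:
$l = 23400$ ($l = 18 \cdot 26 \cdot 50 = 468 \cdot 50 = 23400$)
$\left(-285838 - 37077\right) \left(l - 37928\right) = \left(-285838 - 37077\right) \left(23400 - 37928\right) = \left(-322915\right) \left(-14528\right) = 4691309120$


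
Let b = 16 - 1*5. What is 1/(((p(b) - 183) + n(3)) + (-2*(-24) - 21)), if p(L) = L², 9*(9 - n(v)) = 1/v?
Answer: -27/703 ≈ -0.038407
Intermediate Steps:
b = 11 (b = 16 - 5 = 11)
n(v) = 9 - 1/(9*v)
1/(((p(b) - 183) + n(3)) + (-2*(-24) - 21)) = 1/(((11² - 183) + (9 - ⅑/3)) + (-2*(-24) - 21)) = 1/(((121 - 183) + (9 - ⅑*⅓)) + (48 - 21)) = 1/((-62 + (9 - 1/27)) + 27) = 1/((-62 + 242/27) + 27) = 1/(-1432/27 + 27) = 1/(-703/27) = -27/703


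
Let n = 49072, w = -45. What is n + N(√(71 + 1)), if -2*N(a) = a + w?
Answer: 98189/2 - 3*√2 ≈ 49090.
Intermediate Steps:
N(a) = 45/2 - a/2 (N(a) = -(a - 45)/2 = -(-45 + a)/2 = 45/2 - a/2)
n + N(√(71 + 1)) = 49072 + (45/2 - √(71 + 1)/2) = 49072 + (45/2 - 3*√2) = 98189/2 - 3*√2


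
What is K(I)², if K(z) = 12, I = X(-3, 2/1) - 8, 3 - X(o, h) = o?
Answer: 144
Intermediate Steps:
X(o, h) = 3 - o
I = -2 (I = (3 - 1*(-3)) - 8 = (3 + 3) - 8 = 6 - 8 = -2)
K(I)² = 12² = 144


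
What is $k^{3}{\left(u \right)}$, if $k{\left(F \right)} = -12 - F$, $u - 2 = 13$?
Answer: $-19683$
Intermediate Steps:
$u = 15$ ($u = 2 + 13 = 15$)
$k^{3}{\left(u \right)} = \left(-12 - 15\right)^{3} = \left(-27\right)^{3} = -19683$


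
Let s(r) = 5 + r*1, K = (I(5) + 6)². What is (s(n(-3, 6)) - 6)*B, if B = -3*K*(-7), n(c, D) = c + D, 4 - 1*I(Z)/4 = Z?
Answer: 168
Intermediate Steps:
I(Z) = 16 - 4*Z
K = 4 (K = ((16 - 4*5) + 6)² = ((16 - 20) + 6)² = (-4 + 6)² = 2² = 4)
n(c, D) = D + c
B = 84 (B = -3*4*(-7) = -12*(-7) = 84)
s(r) = 5 + r
(s(n(-3, 6)) - 6)*B = ((5 + (6 - 3)) - 6)*84 = ((5 + 3) - 6)*84 = (8 - 6)*84 = 2*84 = 168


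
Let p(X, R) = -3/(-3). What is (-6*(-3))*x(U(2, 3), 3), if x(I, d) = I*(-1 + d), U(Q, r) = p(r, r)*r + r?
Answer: 216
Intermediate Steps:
p(X, R) = 1 (p(X, R) = -3*(-1/3) = 1)
U(Q, r) = 2*r (U(Q, r) = 1*r + r = r + r = 2*r)
(-6*(-3))*x(U(2, 3), 3) = (-6*(-3))*((2*3)*(-1 + 3)) = 18*(6*2) = 18*12 = 216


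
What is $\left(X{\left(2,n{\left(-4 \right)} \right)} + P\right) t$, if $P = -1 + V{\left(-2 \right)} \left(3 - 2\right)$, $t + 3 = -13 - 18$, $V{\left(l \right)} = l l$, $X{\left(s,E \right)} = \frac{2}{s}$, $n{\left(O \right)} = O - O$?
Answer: $-136$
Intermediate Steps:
$n{\left(O \right)} = 0$
$V{\left(l \right)} = l^{2}$
$t = -34$ ($t = -3 - 31 = -34$)
$P = 3$ ($P = -1 + \left(-2\right)^{2} \left(3 - 2\right) = -1 + 4 \cdot 1 = -1 + 4 = 3$)
$\left(X{\left(2,n{\left(-4 \right)} \right)} + P\right) t = \left(\frac{2}{2} + 3\right) \left(-34\right) = \left(2 \cdot \frac{1}{2} + 3\right) \left(-34\right) = \left(1 + 3\right) \left(-34\right) = 4 \left(-34\right) = -136$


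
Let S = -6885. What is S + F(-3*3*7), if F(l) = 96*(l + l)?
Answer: -18981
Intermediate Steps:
F(l) = 192*l (F(l) = 96*(2*l) = 192*l)
S + F(-3*3*7) = -6885 + 192*(-3*3*7) = -6885 + 192*(-9*7) = -6885 + 192*(-63) = -6885 - 12096 = -18981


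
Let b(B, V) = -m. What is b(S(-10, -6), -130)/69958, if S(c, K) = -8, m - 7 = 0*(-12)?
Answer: -1/9994 ≈ -0.00010006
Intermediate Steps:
m = 7 (m = 7 + 0*(-12) = 7 + 0 = 7)
b(B, V) = -7 (b(B, V) = -1*7 = -7)
b(S(-10, -6), -130)/69958 = -7/69958 = -7*1/69958 = -1/9994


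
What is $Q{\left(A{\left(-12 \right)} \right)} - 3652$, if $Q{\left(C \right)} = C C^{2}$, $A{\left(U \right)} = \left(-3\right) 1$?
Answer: $-3679$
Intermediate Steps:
$A{\left(U \right)} = -3$
$Q{\left(C \right)} = C^{3}$
$Q{\left(A{\left(-12 \right)} \right)} - 3652 = \left(-3\right)^{3} - 3652 = -27 - 3652 = -3679$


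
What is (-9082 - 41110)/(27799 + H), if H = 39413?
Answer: -12548/16803 ≈ -0.74677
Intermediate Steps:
(-9082 - 41110)/(27799 + H) = (-9082 - 41110)/(27799 + 39413) = -50192/67212 = -50192*1/67212 = -12548/16803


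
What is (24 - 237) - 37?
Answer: -250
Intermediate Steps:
(24 - 237) - 37 = -213 - 37 = -250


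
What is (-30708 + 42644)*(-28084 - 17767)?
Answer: -547277536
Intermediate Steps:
(-30708 + 42644)*(-28084 - 17767) = 11936*(-45851) = -547277536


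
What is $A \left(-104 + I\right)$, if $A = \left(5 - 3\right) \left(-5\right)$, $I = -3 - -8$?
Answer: $990$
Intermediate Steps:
$I = 5$ ($I = -3 + 8 = 5$)
$A = -10$ ($A = 2 \left(-5\right) = -10$)
$A \left(-104 + I\right) = - 10 \left(-104 + 5\right) = \left(-10\right) \left(-99\right) = 990$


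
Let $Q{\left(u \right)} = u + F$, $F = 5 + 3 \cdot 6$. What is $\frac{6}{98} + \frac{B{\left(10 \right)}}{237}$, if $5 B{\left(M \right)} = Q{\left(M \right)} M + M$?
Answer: $\frac{4043}{11613} \approx 0.34814$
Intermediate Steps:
$F = 23$ ($F = 5 + 18 = 23$)
$Q{\left(u \right)} = 23 + u$ ($Q{\left(u \right)} = u + 23 = 23 + u$)
$B{\left(M \right)} = \frac{M}{5} + \frac{M \left(23 + M\right)}{5}$ ($B{\left(M \right)} = \frac{\left(23 + M\right) M + M}{5} = \frac{M \left(23 + M\right) + M}{5} = \frac{M + M \left(23 + M\right)}{5} = \frac{M}{5} + \frac{M \left(23 + M\right)}{5}$)
$\frac{6}{98} + \frac{B{\left(10 \right)}}{237} = \frac{6}{98} + \frac{\frac{1}{5} \cdot 10 \left(24 + 10\right)}{237} = 6 \cdot \frac{1}{98} + \frac{1}{5} \cdot 10 \cdot 34 \cdot \frac{1}{237} = \frac{3}{49} + 68 \cdot \frac{1}{237} = \frac{3}{49} + \frac{68}{237} = \frac{4043}{11613}$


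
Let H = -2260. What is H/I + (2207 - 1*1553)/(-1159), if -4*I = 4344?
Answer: 954548/629337 ≈ 1.5168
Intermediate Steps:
I = -1086 (I = -¼*4344 = -1086)
H/I + (2207 - 1*1553)/(-1159) = -2260/(-1086) + (2207 - 1*1553)/(-1159) = -2260*(-1/1086) + (2207 - 1553)*(-1/1159) = 1130/543 + 654*(-1/1159) = 1130/543 - 654/1159 = 954548/629337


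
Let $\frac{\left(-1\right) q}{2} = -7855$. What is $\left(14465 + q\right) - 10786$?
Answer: $19389$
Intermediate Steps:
$q = 15710$ ($q = \left(-2\right) \left(-7855\right) = 15710$)
$\left(14465 + q\right) - 10786 = \left(14465 + 15710\right) - 10786 = 30175 - 10786 = 19389$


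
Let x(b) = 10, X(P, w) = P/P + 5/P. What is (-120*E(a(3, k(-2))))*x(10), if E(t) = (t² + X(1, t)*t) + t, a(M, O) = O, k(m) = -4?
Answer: 14400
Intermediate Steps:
X(P, w) = 1 + 5/P
E(t) = t² + 7*t (E(t) = (t² + ((5 + 1)/1)*t) + t = (t² + (1*6)*t) + t = (t² + 6*t) + t = t² + 7*t)
(-120*E(a(3, k(-2))))*x(10) = -(-480)*(7 - 4)*10 = -(-480)*3*10 = -120*(-12)*10 = 1440*10 = 14400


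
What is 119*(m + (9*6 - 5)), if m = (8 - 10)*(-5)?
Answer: 7021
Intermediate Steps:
m = 10 (m = -2*(-5) = 10)
119*(m + (9*6 - 5)) = 119*(10 + (9*6 - 5)) = 119*(10 + (54 - 5)) = 119*(10 + 49) = 119*59 = 7021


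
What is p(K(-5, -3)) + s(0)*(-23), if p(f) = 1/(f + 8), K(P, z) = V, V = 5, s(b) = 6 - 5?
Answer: -298/13 ≈ -22.923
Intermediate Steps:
s(b) = 1
K(P, z) = 5
p(f) = 1/(8 + f)
p(K(-5, -3)) + s(0)*(-23) = 1/(8 + 5) + 1*(-23) = 1/13 - 23 = -298/13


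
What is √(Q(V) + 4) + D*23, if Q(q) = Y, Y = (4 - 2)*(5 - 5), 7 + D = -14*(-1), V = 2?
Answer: 163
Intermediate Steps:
D = 7 (D = -7 - 14*(-1) = -7 + 14 = 7)
Y = 0 (Y = 2*0 = 0)
Q(q) = 0
√(Q(V) + 4) + D*23 = √(0 + 4) + 7*23 = √4 + 161 = 2 + 161 = 163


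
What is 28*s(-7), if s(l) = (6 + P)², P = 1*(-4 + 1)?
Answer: 252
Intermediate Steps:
P = -3 (P = 1*(-3) = -3)
s(l) = 9 (s(l) = (6 - 3)² = 3² = 9)
28*s(-7) = 28*9 = 252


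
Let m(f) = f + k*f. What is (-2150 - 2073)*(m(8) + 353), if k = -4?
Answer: -1389367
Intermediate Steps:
m(f) = -3*f (m(f) = f - 4*f = -3*f)
(-2150 - 2073)*(m(8) + 353) = (-2150 - 2073)*(-3*8 + 353) = -4223*(-24 + 353) = -4223*329 = -1389367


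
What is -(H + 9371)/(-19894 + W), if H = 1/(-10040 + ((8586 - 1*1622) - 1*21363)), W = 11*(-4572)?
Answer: 6026786/45138833 ≈ 0.13352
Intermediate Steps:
W = -50292
H = -1/24439 (H = 1/(-10040 + ((8586 - 1622) - 21363)) = 1/(-10040 + (6964 - 21363)) = 1/(-10040 - 14399) = 1/(-24439) = -1/24439 ≈ -4.0918e-5)
-(H + 9371)/(-19894 + W) = -(-1/24439 + 9371)/(-19894 - 50292) = -229017868/(24439*(-70186)) = -229017868*(-1)/(24439*70186) = -1*(-6026786/45138833) = 6026786/45138833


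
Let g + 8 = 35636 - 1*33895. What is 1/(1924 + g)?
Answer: 1/3657 ≈ 0.00027345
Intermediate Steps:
g = 1733 (g = -8 + (35636 - 1*33895) = -8 + (35636 - 33895) = -8 + 1741 = 1733)
1/(1924 + g) = 1/(1924 + 1733) = 1/3657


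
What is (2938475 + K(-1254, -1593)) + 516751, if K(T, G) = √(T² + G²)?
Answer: 3455226 + 3*√456685 ≈ 3.4573e+6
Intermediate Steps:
K(T, G) = √(G² + T²)
(2938475 + K(-1254, -1593)) + 516751 = (2938475 + √((-1593)² + (-1254)²)) + 516751 = (2938475 + √(2537649 + 1572516)) + 516751 = (2938475 + √4110165) + 516751 = (2938475 + 3*√456685) + 516751 = 3455226 + 3*√456685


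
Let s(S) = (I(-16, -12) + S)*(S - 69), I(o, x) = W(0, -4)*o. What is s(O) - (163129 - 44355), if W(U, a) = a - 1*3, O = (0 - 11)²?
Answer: -106658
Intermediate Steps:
O = 121 (O = (-11)² = 121)
W(U, a) = -3 + a (W(U, a) = a - 3 = -3 + a)
I(o, x) = -7*o (I(o, x) = (-3 - 4)*o = -7*o)
s(S) = (-69 + S)*(112 + S) (s(S) = (-7*(-16) + S)*(S - 69) = (112 + S)*(-69 + S) = (-69 + S)*(112 + S))
s(O) - (163129 - 44355) = (-7728 + 121² + 43*121) - (163129 - 44355) = (-7728 + 14641 + 5203) - 1*118774 = 12116 - 118774 = -106658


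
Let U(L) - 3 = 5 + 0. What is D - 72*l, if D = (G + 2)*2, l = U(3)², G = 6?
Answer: -4592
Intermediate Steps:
U(L) = 8 (U(L) = 3 + (5 + 0) = 3 + 5 = 8)
l = 64 (l = 8² = 64)
D = 16 (D = (6 + 2)*2 = 8*2 = 16)
D - 72*l = 16 - 72*64 = 16 - 4608 = -4592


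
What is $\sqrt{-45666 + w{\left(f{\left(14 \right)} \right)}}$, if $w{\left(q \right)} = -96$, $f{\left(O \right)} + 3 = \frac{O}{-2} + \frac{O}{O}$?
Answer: $i \sqrt{45762} \approx 213.92 i$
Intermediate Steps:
$f{\left(O \right)} = -2 - \frac{O}{2}$ ($f{\left(O \right)} = -3 + \left(\frac{O}{-2} + \frac{O}{O}\right) = -3 + \left(O \left(- \frac{1}{2}\right) + 1\right) = -3 - \left(-1 + \frac{O}{2}\right) = -2 - \frac{O}{2}$)
$\sqrt{-45666 + w{\left(f{\left(14 \right)} \right)}} = \sqrt{-45666 - 96} = \sqrt{-45762} = i \sqrt{45762}$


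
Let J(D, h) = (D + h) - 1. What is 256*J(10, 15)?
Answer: 6144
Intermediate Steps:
J(D, h) = -1 + D + h
256*J(10, 15) = 256*(-1 + 10 + 15) = 256*24 = 6144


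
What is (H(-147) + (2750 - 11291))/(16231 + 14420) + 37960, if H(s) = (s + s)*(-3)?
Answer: 387834767/10217 ≈ 37960.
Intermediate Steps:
H(s) = -6*s (H(s) = (2*s)*(-3) = -6*s)
(H(-147) + (2750 - 11291))/(16231 + 14420) + 37960 = (-6*(-147) + (2750 - 11291))/(16231 + 14420) + 37960 = (882 - 8541)/30651 + 37960 = -7659*1/30651 + 37960 = -2553/10217 + 37960 = 387834767/10217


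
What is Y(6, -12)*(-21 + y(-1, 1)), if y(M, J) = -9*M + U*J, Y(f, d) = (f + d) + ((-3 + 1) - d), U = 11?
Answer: -4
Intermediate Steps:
Y(f, d) = -2 + f (Y(f, d) = (d + f) + (-2 - d) = -2 + f)
y(M, J) = -9*M + 11*J
Y(6, -12)*(-21 + y(-1, 1)) = (-2 + 6)*(-21 + (-9*(-1) + 11*1)) = 4*(-21 + (9 + 11)) = 4*(-21 + 20) = 4*(-1) = -4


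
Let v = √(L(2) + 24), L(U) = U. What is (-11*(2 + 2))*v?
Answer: -44*√26 ≈ -224.36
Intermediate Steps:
v = √26 (v = √(2 + 24) = √26 ≈ 5.0990)
(-11*(2 + 2))*v = (-11*(2 + 2))*√26 = (-11*4)*√26 = -44*√26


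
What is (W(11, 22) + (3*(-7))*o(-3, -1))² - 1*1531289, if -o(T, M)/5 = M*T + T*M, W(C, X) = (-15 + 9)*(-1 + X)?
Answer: -1277273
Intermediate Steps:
W(C, X) = 6 - 6*X (W(C, X) = -6*(-1 + X) = 6 - 6*X)
o(T, M) = -10*M*T (o(T, M) = -5*(M*T + T*M) = -5*(M*T + M*T) = -10*M*T)
(W(11, 22) + (3*(-7))*o(-3, -1))² - 1*1531289 = ((6 - 6*22) + (3*(-7))*(-10*(-1)*(-3)))² - 1*1531289 = ((6 - 132) - 21*(-30))² - 1531289 = (-126 + 630)² - 1531289 = 504² - 1531289 = 254016 - 1531289 = -1277273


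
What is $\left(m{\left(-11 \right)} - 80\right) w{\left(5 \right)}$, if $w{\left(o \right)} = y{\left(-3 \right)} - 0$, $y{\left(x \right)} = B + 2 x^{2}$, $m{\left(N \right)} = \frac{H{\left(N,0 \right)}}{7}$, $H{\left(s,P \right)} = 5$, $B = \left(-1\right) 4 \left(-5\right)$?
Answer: $- \frac{21090}{7} \approx -3012.9$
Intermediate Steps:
$B = 20$ ($B = \left(-4\right) \left(-5\right) = 20$)
$m{\left(N \right)} = \frac{5}{7}$
$y{\left(x \right)} = 20 + 2 x^{2}$
$w{\left(o \right)} = 38$ ($w{\left(o \right)} = \left(20 + 2 \left(-3\right)^{2}\right) - 0 = \left(20 + 2 \cdot 9\right) + 0 = \left(20 + 18\right) + 0 = 38 + 0 = 38$)
$\left(m{\left(-11 \right)} - 80\right) w{\left(5 \right)} = \left(\frac{5}{7} - 80\right) 38 = \left(- \frac{555}{7}\right) 38 = - \frac{21090}{7}$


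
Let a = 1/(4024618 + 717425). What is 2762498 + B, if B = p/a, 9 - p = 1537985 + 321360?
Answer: -8817048500950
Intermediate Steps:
a = 1/4742043 ≈ 2.1088e-7
p = -1859336 (p = 9 - (1537985 + 321360) = 9 - 1*1859345 = 9 - 1859345 = -1859336)
B = -8817051263448 (B = -1859336/1/4742043 = -1859336*4742043 = -8817051263448)
2762498 + B = 2762498 - 8817051263448 = -8817048500950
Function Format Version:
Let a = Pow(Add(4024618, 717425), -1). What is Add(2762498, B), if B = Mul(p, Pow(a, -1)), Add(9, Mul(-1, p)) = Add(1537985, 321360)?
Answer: -8817048500950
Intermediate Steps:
a = Rational(1, 4742043) (a = Pow(4742043, -1) = Rational(1, 4742043) ≈ 2.1088e-7)
p = -1859336 (p = Add(9, Mul(-1, Add(1537985, 321360))) = Add(9, Mul(-1, 1859345)) = Add(9, -1859345) = -1859336)
B = -8817051263448 (B = Mul(-1859336, Pow(Rational(1, 4742043), -1)) = Mul(-1859336, 4742043) = -8817051263448)
Add(2762498, B) = Add(2762498, -8817051263448) = -8817048500950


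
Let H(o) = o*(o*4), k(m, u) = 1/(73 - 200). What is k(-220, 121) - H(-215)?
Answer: -23482301/127 ≈ -1.8490e+5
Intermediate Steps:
k(m, u) = -1/127 (k(m, u) = 1/(-127) = -1/127)
H(o) = 4*o**2 (H(o) = o*(4*o) = 4*o**2)
k(-220, 121) - H(-215) = -1/127 - 4*(-215)**2 = -1/127 - 4*46225 = -1/127 - 1*184900 = -1/127 - 184900 = -23482301/127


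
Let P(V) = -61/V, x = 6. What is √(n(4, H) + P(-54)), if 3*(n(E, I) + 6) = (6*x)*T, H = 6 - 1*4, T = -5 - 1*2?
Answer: I*√28794/18 ≈ 9.4271*I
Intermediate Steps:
T = -7 (T = -5 - 2 = -7)
H = 2 (H = 6 - 4 = 2)
n(E, I) = -90 (n(E, I) = -6 + ((6*6)*(-7))/3 = -6 + (36*(-7))/3 = -6 + (⅓)*(-252) = -6 - 84 = -90)
√(n(4, H) + P(-54)) = √(-90 - 61/(-54)) = √(-90 - 61*(-1/54)) = √(-90 + 61/54) = √(-4799/54) = I*√28794/18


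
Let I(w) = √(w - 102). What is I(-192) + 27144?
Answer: 27144 + 7*I*√6 ≈ 27144.0 + 17.146*I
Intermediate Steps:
I(w) = √(-102 + w)
I(-192) + 27144 = √(-102 - 192) + 27144 = √(-294) + 27144 = 7*I*√6 + 27144 = 27144 + 7*I*√6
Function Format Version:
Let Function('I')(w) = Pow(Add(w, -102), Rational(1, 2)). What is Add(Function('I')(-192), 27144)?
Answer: Add(27144, Mul(7, I, Pow(6, Rational(1, 2)))) ≈ Add(27144., Mul(17.146, I))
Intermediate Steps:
Function('I')(w) = Pow(Add(-102, w), Rational(1, 2))
Add(Function('I')(-192), 27144) = Add(Pow(Add(-102, -192), Rational(1, 2)), 27144) = Add(Pow(-294, Rational(1, 2)), 27144) = Add(Mul(7, I, Pow(6, Rational(1, 2))), 27144) = Add(27144, Mul(7, I, Pow(6, Rational(1, 2))))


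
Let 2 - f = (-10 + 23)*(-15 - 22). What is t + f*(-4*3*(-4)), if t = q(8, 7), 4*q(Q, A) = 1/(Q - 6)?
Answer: 185473/8 ≈ 23184.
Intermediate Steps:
q(Q, A) = 1/(4*(-6 + Q)) (q(Q, A) = 1/(4*(Q - 6)) = 1/(4*(-6 + Q)))
t = 1/8 (t = 1/(4*(-6 + 8)) = (1/4)/2 = (1/4)*(1/2) = 1/8 ≈ 0.12500)
f = 483 (f = 2 - (-10 + 23)*(-15 - 22) = 2 - 13*(-37) = 2 - 1*(-481) = 2 + 481 = 483)
t + f*(-4*3*(-4)) = 1/8 + 483*(-4*3*(-4)) = 1/8 + 483*(-12*(-4)) = 1/8 + 483*48 = 1/8 + 23184 = 185473/8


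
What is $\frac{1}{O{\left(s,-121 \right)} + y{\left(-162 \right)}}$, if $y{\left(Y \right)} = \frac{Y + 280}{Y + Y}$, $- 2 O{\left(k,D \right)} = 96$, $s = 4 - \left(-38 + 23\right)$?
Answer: $- \frac{162}{7835} \approx -0.020676$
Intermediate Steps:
$s = 19$ ($s = 4 - -15 = 4 + 15 = 19$)
$O{\left(k,D \right)} = -48$ ($O{\left(k,D \right)} = \left(- \frac{1}{2}\right) 96 = -48$)
$y{\left(Y \right)} = \frac{280 + Y}{2 Y}$
$\frac{1}{O{\left(s,-121 \right)} + y{\left(-162 \right)}} = \frac{1}{-48 + \frac{280 - 162}{2 \left(-162\right)}} = \frac{1}{-48 + \frac{1}{2} \left(- \frac{1}{162}\right) 118} = \frac{1}{-48 - \frac{59}{162}} = \frac{1}{- \frac{7835}{162}} = - \frac{162}{7835}$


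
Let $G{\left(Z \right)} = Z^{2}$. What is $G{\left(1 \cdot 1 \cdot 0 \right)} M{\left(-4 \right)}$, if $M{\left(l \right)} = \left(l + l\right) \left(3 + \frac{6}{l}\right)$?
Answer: $0$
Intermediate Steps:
$M{\left(l \right)} = 2 l \left(3 + \frac{6}{l}\right)$
$G{\left(1 \cdot 1 \cdot 0 \right)} M{\left(-4 \right)} = \left(1 \cdot 1 \cdot 0\right)^{2} \left(12 + 6 \left(-4\right)\right) = \left(1 \cdot 0\right)^{2} \left(12 - 24\right) = 0^{2} \left(-12\right) = 0 \left(-12\right) = 0$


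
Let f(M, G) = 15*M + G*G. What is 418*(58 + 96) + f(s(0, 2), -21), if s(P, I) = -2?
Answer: 64783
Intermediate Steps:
f(M, G) = G**2 + 15*M (f(M, G) = 15*M + G**2 = G**2 + 15*M)
418*(58 + 96) + f(s(0, 2), -21) = 418*(58 + 96) + ((-21)**2 + 15*(-2)) = 418*154 + (441 - 30) = 64372 + 411 = 64783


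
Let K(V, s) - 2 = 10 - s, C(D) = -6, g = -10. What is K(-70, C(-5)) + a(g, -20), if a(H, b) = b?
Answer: -2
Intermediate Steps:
K(V, s) = 12 - s (K(V, s) = 2 + (10 - s) = 12 - s)
K(-70, C(-5)) + a(g, -20) = (12 - 1*(-6)) - 20 = (12 + 6) - 20 = 18 - 20 = -2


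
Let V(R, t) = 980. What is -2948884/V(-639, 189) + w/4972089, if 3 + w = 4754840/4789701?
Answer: -358301738031041396/119074098276945 ≈ -3009.1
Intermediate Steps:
w = -9614263/4789701 (w = -3 + 4754840/4789701 = -9614263/4789701 ≈ -2.0073)
-2948884/V(-639, 189) + w/4972089 = -2948884/980 - 9614263/4789701/4972089 = -2948884*1/980 - 9614263/4789701*1/4972089 = -737221/245 - 9614263/23814819655389 = -358301738031041396/119074098276945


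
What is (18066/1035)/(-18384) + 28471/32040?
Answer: 4175551/4704006 ≈ 0.88766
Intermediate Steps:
(18066/1035)/(-18384) + 28471/32040 = (18066*(1/1035))*(-1/18384) + 28471*(1/32040) = (6022/345)*(-1/18384) + 28471/32040 = -3011/3171240 + 28471/32040 = 4175551/4704006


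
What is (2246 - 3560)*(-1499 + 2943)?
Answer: -1897416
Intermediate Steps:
(2246 - 3560)*(-1499 + 2943) = -1314*1444 = -1897416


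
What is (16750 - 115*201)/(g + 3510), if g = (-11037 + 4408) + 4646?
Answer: -6365/1527 ≈ -4.1683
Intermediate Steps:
g = -1983 (g = -6629 + 4646 = -1983)
(16750 - 115*201)/(g + 3510) = (16750 - 115*201)/(-1983 + 3510) = (16750 - 23115)/1527 = -6365*1/1527 = -6365/1527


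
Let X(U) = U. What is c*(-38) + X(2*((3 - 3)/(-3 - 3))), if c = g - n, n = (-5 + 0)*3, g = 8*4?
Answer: -1786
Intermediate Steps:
g = 32
n = -15 (n = -5*3 = -15)
c = 47 (c = 32 - 1*(-15) = 32 + 15 = 47)
c*(-38) + X(2*((3 - 3)/(-3 - 3))) = 47*(-38) + 2*((3 - 3)/(-3 - 3)) = -1786 + 2*(0/(-6)) = -1786 + 2*(0*(-⅙)) = -1786 + 2*0 = -1786 + 0 = -1786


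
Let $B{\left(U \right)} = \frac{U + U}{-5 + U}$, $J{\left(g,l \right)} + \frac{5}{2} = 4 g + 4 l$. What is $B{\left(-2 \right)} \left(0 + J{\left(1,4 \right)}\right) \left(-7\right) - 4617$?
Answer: $-4687$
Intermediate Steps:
$J{\left(g,l \right)} = - \frac{5}{2} + 4 g + 4 l$ ($J{\left(g,l \right)} = - \frac{5}{2} + \left(4 g + 4 l\right) = - \frac{5}{2} + 4 g + 4 l$)
$B{\left(U \right)} = \frac{2 U}{-5 + U}$
$B{\left(-2 \right)} \left(0 + J{\left(1,4 \right)}\right) \left(-7\right) - 4617 = 2 \left(-2\right) \frac{1}{-5 - 2} \left(0 + \left(- \frac{5}{2} + 4 \cdot 1 + 4 \cdot 4\right)\right) \left(-7\right) - 4617 = 2 \left(-2\right) \frac{1}{-7} \left(0 + \left(- \frac{5}{2} + 4 + 16\right)\right) \left(-7\right) - 4617 = 2 \left(-2\right) \left(- \frac{1}{7}\right) \left(0 + \frac{35}{2}\right) \left(-7\right) - 4617 = \frac{4}{7} \cdot \frac{35}{2} \left(-7\right) - 4617 = 10 \left(-7\right) - 4617 = -70 - 4617 = -4687$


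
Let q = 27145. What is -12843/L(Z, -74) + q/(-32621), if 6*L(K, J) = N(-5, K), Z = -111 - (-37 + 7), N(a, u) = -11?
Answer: 2513410423/358831 ≈ 7004.4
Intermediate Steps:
Z = -81 (Z = -111 - 1*(-30) = -111 + 30 = -81)
L(K, J) = -11/6 (L(K, J) = (⅙)*(-11) = -11/6)
-12843/L(Z, -74) + q/(-32621) = -12843/(-11/6) + 27145/(-32621) = -12843*(-6/11) + 27145*(-1/32621) = 77058/11 - 27145/32621 = 2513410423/358831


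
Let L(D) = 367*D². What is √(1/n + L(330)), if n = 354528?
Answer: √34884502464559262/29544 ≈ 6321.9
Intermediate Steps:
√(1/n + L(330)) = √(1/354528 + 367*330²) = √(1/354528 + 367*108900) = √(1/354528 + 39966300) = √(14169172406401/354528) = √34884502464559262/29544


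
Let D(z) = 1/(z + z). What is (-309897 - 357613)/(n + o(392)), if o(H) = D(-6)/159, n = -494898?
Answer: 254721816/188853077 ≈ 1.3488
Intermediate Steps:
D(z) = 1/(2*z)
o(H) = -1/1908 (o(H) = ((½)/(-6))/159 = ((½)*(-⅙))*(1/159) = -1/12*1/159 = -1/1908)
(-309897 - 357613)/(n + o(392)) = (-309897 - 357613)/(-494898 - 1/1908) = -667510/(-944265385/1908) = -667510*(-1908/944265385) = 254721816/188853077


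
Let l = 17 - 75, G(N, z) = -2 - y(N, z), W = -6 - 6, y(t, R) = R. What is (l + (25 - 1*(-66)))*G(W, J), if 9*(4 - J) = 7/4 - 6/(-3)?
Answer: -737/4 ≈ -184.25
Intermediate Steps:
W = -12
J = 43/12 (J = 4 - (7/4 - 6/(-3))/9 = 4 - (7*(¼) - 6*(-⅓))/9 = 4 - (7/4 + 2)/9 = 4 - ⅑*15/4 = 4 - 5/12 = 43/12 ≈ 3.5833)
G(N, z) = -2 - z
l = -58
(l + (25 - 1*(-66)))*G(W, J) = (-58 + (25 - 1*(-66)))*(-2 - 1*43/12) = (-58 + (25 + 66))*(-2 - 43/12) = (-58 + 91)*(-67/12) = 33*(-67/12) = -737/4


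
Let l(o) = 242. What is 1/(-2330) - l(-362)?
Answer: -563861/2330 ≈ -242.00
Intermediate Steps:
1/(-2330) - l(-362) = 1/(-2330) - 1*242 = -1/2330 - 242 = -563861/2330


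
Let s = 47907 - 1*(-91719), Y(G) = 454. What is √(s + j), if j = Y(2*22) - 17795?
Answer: √122285 ≈ 349.69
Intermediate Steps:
j = -17341 (j = 454 - 17795 = -17341)
s = 139626 (s = 47907 + 91719 = 139626)
√(s + j) = √(139626 - 17341) = √122285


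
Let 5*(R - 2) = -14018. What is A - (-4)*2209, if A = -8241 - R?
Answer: 16983/5 ≈ 3396.6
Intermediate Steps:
R = -14008/5 (R = 2 + (⅕)*(-14018) = 2 - 14018/5 = -14008/5 ≈ -2801.6)
A = -27197/5 (A = -8241 - 1*(-14008/5) = -8241 + 14008/5 = -27197/5 ≈ -5439.4)
A - (-4)*2209 = -27197/5 - (-4)*2209 = -27197/5 - 1*(-8836) = -27197/5 + 8836 = 16983/5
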